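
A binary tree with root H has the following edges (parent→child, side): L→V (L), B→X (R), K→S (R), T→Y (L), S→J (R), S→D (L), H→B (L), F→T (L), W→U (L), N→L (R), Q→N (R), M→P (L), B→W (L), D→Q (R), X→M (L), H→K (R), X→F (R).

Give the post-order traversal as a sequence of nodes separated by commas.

Post-order visits the left subtree, then the right subtree, then the node.
At H: go left to B.
  At B: go left to W.
    At W: go left to U.
      U is a leaf — visit U.
    At W: no right child.
    Visit W.
  At B: go right to X.
    At X: go left to M.
      At M: go left to P.
        P is a leaf — visit P.
      At M: no right child.
      Visit M.
    At X: go right to F.
      At F: go left to T.
        At T: go left to Y.
          Y is a leaf — visit Y.
        At T: no right child.
        Visit T.
      At F: no right child.
      Visit F.
    Visit X.
  Visit B.
At H: go right to K.
  At K: no left child.
  At K: go right to S.
    At S: go left to D.
      At D: no left child.
      At D: go right to Q.
        At Q: no left child.
        At Q: go right to N.
          At N: no left child.
          At N: go right to L.
            At L: go left to V.
              V is a leaf — visit V.
            At L: no right child.
            Visit L.
          Visit N.
        Visit Q.
      Visit D.
    At S: go right to J.
      J is a leaf — visit J.
    Visit S.
  Visit K.
Visit H.

U, W, P, M, Y, T, F, X, B, V, L, N, Q, D, J, S, K, H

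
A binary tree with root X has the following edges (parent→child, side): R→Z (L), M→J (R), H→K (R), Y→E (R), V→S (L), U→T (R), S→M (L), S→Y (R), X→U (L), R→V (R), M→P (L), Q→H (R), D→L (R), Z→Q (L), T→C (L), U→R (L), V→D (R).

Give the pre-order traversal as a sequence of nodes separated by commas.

Pre-order visits the node, then its left subtree, then its right subtree.
Visit X.
At X: go left to U.
  Visit U.
  At U: go left to R.
    Visit R.
    At R: go left to Z.
      Visit Z.
      At Z: go left to Q.
        Visit Q.
        At Q: no left child.
        At Q: go right to H.
          Visit H.
          At H: no left child.
          At H: go right to K.
            K is a leaf — visit K.
      At Z: no right child.
    At R: go right to V.
      Visit V.
      At V: go left to S.
        Visit S.
        At S: go left to M.
          Visit M.
          At M: go left to P.
            P is a leaf — visit P.
          At M: go right to J.
            J is a leaf — visit J.
        At S: go right to Y.
          Visit Y.
          At Y: no left child.
          At Y: go right to E.
            E is a leaf — visit E.
      At V: go right to D.
        Visit D.
        At D: no left child.
        At D: go right to L.
          L is a leaf — visit L.
  At U: go right to T.
    Visit T.
    At T: go left to C.
      C is a leaf — visit C.
    At T: no right child.
At X: no right child.

X, U, R, Z, Q, H, K, V, S, M, P, J, Y, E, D, L, T, C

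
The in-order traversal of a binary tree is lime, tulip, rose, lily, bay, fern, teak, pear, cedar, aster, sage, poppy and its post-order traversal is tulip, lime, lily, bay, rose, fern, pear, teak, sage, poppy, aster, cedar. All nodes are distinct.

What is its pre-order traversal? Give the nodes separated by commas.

The last element of post-order is the root; it splits in-order into left and right subtrees.
Root cedar: left subtree has 8 nodes {lime, tulip, rose, lily, bay, fern, teak, pear}, right has 3 {aster, sage, poppy}.
  Root teak: left subtree has 6 nodes {lime, tulip, rose, lily, bay, fern}, right has 1 {pear}.
    Root fern: left subtree has 5 nodes {lime, tulip, rose, lily, bay}, right has 0 { }.
      Root rose: left subtree has 2 nodes {lime, tulip}, right has 2 {lily, bay}.
        Root lime: left subtree has 0 nodes { }, right has 1 {tulip}.
        Root bay: left subtree has 1 node {lily}, right has 0 { }.
  Root aster: left subtree has 0 nodes { }, right has 2 {sage, poppy}.
    Root poppy: left subtree has 1 node {sage}, right has 0 { }.

cedar, teak, fern, rose, lime, tulip, bay, lily, pear, aster, poppy, sage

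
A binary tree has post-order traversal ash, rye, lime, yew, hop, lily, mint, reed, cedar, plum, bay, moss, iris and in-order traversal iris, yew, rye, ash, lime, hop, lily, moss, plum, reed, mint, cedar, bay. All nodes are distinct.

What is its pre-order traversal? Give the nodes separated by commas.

iris, moss, lily, hop, yew, lime, rye, ash, bay, plum, cedar, reed, mint

The last element of post-order is the root; it splits in-order into left and right subtrees.
Root iris: left subtree has 0 nodes { }, right has 12 {yew, rye, ash, lime, hop, lily, moss, plum, reed, mint, cedar, bay}.
  Root moss: left subtree has 6 nodes {yew, rye, ash, lime, hop, lily}, right has 5 {plum, reed, mint, cedar, bay}.
    Root lily: left subtree has 5 nodes {yew, rye, ash, lime, hop}, right has 0 { }.
      Root hop: left subtree has 4 nodes {yew, rye, ash, lime}, right has 0 { }.
        Root yew: left subtree has 0 nodes { }, right has 3 {rye, ash, lime}.
          Root lime: left subtree has 2 nodes {rye, ash}, right has 0 { }.
            Root rye: left subtree has 0 nodes { }, right has 1 {ash}.
    Root bay: left subtree has 4 nodes {plum, reed, mint, cedar}, right has 0 { }.
      Root plum: left subtree has 0 nodes { }, right has 3 {reed, mint, cedar}.
        Root cedar: left subtree has 2 nodes {reed, mint}, right has 0 { }.
          Root reed: left subtree has 0 nodes { }, right has 1 {mint}.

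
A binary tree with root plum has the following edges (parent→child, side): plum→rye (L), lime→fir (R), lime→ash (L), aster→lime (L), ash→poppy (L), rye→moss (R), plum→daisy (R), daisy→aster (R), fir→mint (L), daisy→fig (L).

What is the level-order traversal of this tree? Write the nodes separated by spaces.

plum rye daisy moss fig aster lime ash fir poppy mint

Level-order visits nodes level by level from the root, left to right within each level.
Level 0: plum
Level 1: rye, daisy
Level 2: moss, fig, aster
Level 3: lime
Level 4: ash, fir
Level 5: poppy, mint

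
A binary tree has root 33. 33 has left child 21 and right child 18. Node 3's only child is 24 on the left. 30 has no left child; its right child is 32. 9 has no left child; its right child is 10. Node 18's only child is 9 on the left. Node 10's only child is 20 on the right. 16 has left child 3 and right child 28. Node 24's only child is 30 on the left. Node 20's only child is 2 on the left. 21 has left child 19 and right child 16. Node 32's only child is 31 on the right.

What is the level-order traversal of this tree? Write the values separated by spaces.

33 21 18 19 16 9 3 28 10 24 20 30 2 32 31

Level-order visits nodes level by level from the root, left to right within each level.
Level 0: 33
Level 1: 21, 18
Level 2: 19, 16, 9
Level 3: 3, 28, 10
Level 4: 24, 20
Level 5: 30, 2
Level 6: 32
Level 7: 31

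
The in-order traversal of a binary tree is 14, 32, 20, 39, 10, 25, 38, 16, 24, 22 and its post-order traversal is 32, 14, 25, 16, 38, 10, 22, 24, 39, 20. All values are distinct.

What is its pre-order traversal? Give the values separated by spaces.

20 14 32 39 24 10 38 25 16 22

The last element of post-order is the root; it splits in-order into left and right subtrees.
Root 20: left subtree has 2 nodes {14, 32}, right has 7 {39, 10, 25, 38, 16, 24, 22}.
  Root 14: left subtree has 0 nodes { }, right has 1 {32}.
  Root 39: left subtree has 0 nodes { }, right has 6 {10, 25, 38, 16, 24, 22}.
    Root 24: left subtree has 4 nodes {10, 25, 38, 16}, right has 1 {22}.
      Root 10: left subtree has 0 nodes { }, right has 3 {25, 38, 16}.
        Root 38: left subtree has 1 node {25}, right has 1 {16}.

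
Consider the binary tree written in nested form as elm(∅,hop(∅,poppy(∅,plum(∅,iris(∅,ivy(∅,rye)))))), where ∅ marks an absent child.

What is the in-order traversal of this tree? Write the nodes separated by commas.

In-order visits the left subtree, then the node, then the right subtree.
At elm: no left child.
Visit elm.
At elm: go right to hop.
  At hop: no left child.
  Visit hop.
  At hop: go right to poppy.
    At poppy: no left child.
    Visit poppy.
    At poppy: go right to plum.
      At plum: no left child.
      Visit plum.
      At plum: go right to iris.
        At iris: no left child.
        Visit iris.
        At iris: go right to ivy.
          At ivy: no left child.
          Visit ivy.
          At ivy: go right to rye.
            rye is a leaf — visit rye.

elm, hop, poppy, plum, iris, ivy, rye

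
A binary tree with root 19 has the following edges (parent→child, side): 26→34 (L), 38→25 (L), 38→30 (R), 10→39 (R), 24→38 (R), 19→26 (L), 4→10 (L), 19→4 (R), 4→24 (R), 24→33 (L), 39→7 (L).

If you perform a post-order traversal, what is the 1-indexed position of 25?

7

Post-order visits the left subtree, then the right subtree, then the node.
At 19: go left to 26.
  At 26: go left to 34.
    34 is a leaf — visit 34.
  At 26: no right child.
  Visit 26.
At 19: go right to 4.
  At 4: go left to 10.
    At 10: no left child.
    At 10: go right to 39.
      At 39: go left to 7.
        7 is a leaf — visit 7.
      At 39: no right child.
      Visit 39.
    Visit 10.
  At 4: go right to 24.
    At 24: go left to 33.
      33 is a leaf — visit 33.
    At 24: go right to 38.
      At 38: go left to 25.
        25 is a leaf — visit 25.
      At 38: go right to 30.
        30 is a leaf — visit 30.
      Visit 38.
    Visit 24.
  Visit 4.
Visit 19.
Full post-order sequence: 34, 26, 7, 39, 10, 33, 25, 30, 38, 24, 4, 19.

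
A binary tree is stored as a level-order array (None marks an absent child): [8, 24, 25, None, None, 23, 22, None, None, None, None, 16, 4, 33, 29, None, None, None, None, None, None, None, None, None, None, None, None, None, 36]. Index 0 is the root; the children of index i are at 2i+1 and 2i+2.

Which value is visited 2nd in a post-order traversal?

16

Post-order visits the left subtree, then the right subtree, then the node.
At 8: go left to 24.
  24 is a leaf — visit 24.
At 8: go right to 25.
  At 25: go left to 23.
    At 23: go left to 16.
      16 is a leaf — visit 16.
    At 23: go right to 4.
      4 is a leaf — visit 4.
    Visit 23.
  At 25: go right to 22.
    At 22: go left to 33.
      At 33: no left child.
      At 33: go right to 36.
        36 is a leaf — visit 36.
      Visit 33.
    At 22: go right to 29.
      29 is a leaf — visit 29.
    Visit 22.
  Visit 25.
Visit 8.
Full post-order sequence: 24, 16, 4, 23, 36, 33, 29, 22, 25, 8.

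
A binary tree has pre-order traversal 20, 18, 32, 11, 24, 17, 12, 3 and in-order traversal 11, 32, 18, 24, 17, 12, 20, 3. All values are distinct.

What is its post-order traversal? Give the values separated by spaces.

11 32 12 17 24 18 3 20

The first element of pre-order is the root; it splits in-order into left and right subtrees.
Root 20: left subtree has 6 nodes {11, 32, 18, 24, 17, 12}, right has 1 {3}.
  Root 18: left subtree has 2 nodes {11, 32}, right has 3 {24, 17, 12}.
    Root 32: left subtree has 1 node {11}, right has 0 { }.
    Root 24: left subtree has 0 nodes { }, right has 2 {17, 12}.
      Root 17: left subtree has 0 nodes { }, right has 1 {12}.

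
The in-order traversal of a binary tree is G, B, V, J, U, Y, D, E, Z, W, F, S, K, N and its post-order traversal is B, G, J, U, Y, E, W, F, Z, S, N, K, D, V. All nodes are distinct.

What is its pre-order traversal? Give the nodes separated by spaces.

The last element of post-order is the root; it splits in-order into left and right subtrees.
Root V: left subtree has 2 nodes {G, B}, right has 11 {J, U, Y, D, E, Z, W, F, S, K, N}.
  Root G: left subtree has 0 nodes { }, right has 1 {B}.
  Root D: left subtree has 3 nodes {J, U, Y}, right has 7 {E, Z, W, F, S, K, N}.
    Root Y: left subtree has 2 nodes {J, U}, right has 0 { }.
      Root U: left subtree has 1 node {J}, right has 0 { }.
    Root K: left subtree has 5 nodes {E, Z, W, F, S}, right has 1 {N}.
      Root S: left subtree has 4 nodes {E, Z, W, F}, right has 0 { }.
        Root Z: left subtree has 1 node {E}, right has 2 {W, F}.
          Root F: left subtree has 1 node {W}, right has 0 { }.

V G B D Y U J K S Z E F W N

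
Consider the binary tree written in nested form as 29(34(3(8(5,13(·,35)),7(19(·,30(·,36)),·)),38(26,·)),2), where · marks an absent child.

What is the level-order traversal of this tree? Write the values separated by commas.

29, 34, 2, 3, 38, 8, 7, 26, 5, 13, 19, 35, 30, 36

Level-order visits nodes level by level from the root, left to right within each level.
Level 0: 29
Level 1: 34, 2
Level 2: 3, 38
Level 3: 8, 7, 26
Level 4: 5, 13, 19
Level 5: 35, 30
Level 6: 36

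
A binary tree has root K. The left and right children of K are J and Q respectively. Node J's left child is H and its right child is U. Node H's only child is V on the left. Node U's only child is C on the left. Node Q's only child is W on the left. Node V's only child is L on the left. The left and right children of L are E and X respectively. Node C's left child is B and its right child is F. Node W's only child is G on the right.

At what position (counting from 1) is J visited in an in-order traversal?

6

In-order visits the left subtree, then the node, then the right subtree.
At K: go left to J.
  At J: go left to H.
    At H: go left to V.
      At V: go left to L.
        At L: go left to E.
          E is a leaf — visit E.
        Visit L.
        At L: go right to X.
          X is a leaf — visit X.
      Visit V.
      At V: no right child.
    Visit H.
    At H: no right child.
  Visit J.
  At J: go right to U.
    At U: go left to C.
      At C: go left to B.
        B is a leaf — visit B.
      Visit C.
      At C: go right to F.
        F is a leaf — visit F.
    Visit U.
    At U: no right child.
Visit K.
At K: go right to Q.
  At Q: go left to W.
    At W: no left child.
    Visit W.
    At W: go right to G.
      G is a leaf — visit G.
  Visit Q.
  At Q: no right child.
Full in-order sequence: E, L, X, V, H, J, B, C, F, U, K, W, G, Q.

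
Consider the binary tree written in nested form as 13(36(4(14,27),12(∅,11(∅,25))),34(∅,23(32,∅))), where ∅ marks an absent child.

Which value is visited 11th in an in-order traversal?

In-order visits the left subtree, then the node, then the right subtree.
At 13: go left to 36.
  At 36: go left to 4.
    At 4: go left to 14.
      14 is a leaf — visit 14.
    Visit 4.
    At 4: go right to 27.
      27 is a leaf — visit 27.
  Visit 36.
  At 36: go right to 12.
    At 12: no left child.
    Visit 12.
    At 12: go right to 11.
      At 11: no left child.
      Visit 11.
      At 11: go right to 25.
        25 is a leaf — visit 25.
Visit 13.
At 13: go right to 34.
  At 34: no left child.
  Visit 34.
  At 34: go right to 23.
    At 23: go left to 32.
      32 is a leaf — visit 32.
    Visit 23.
    At 23: no right child.
Full in-order sequence: 14, 4, 27, 36, 12, 11, 25, 13, 34, 32, 23.

23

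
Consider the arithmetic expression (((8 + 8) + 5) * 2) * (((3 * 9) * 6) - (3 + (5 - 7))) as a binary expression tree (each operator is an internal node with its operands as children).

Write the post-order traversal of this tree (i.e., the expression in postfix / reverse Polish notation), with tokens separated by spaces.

Post-order on an expression tree gives postfix notation: for each operator, emit left operand, right operand, then the operator.

8 8 + 5 + 2 * 3 9 * 6 * 3 5 7 - + - *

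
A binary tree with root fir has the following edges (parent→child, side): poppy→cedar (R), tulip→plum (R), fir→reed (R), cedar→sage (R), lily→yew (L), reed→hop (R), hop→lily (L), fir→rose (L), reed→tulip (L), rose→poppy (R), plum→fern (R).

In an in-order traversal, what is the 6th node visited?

In-order visits the left subtree, then the node, then the right subtree.
At fir: go left to rose.
  At rose: no left child.
  Visit rose.
  At rose: go right to poppy.
    At poppy: no left child.
    Visit poppy.
    At poppy: go right to cedar.
      At cedar: no left child.
      Visit cedar.
      At cedar: go right to sage.
        sage is a leaf — visit sage.
Visit fir.
At fir: go right to reed.
  At reed: go left to tulip.
    At tulip: no left child.
    Visit tulip.
    At tulip: go right to plum.
      At plum: no left child.
      Visit plum.
      At plum: go right to fern.
        fern is a leaf — visit fern.
  Visit reed.
  At reed: go right to hop.
    At hop: go left to lily.
      At lily: go left to yew.
        yew is a leaf — visit yew.
      Visit lily.
      At lily: no right child.
    Visit hop.
    At hop: no right child.
Full in-order sequence: rose, poppy, cedar, sage, fir, tulip, plum, fern, reed, yew, lily, hop.

tulip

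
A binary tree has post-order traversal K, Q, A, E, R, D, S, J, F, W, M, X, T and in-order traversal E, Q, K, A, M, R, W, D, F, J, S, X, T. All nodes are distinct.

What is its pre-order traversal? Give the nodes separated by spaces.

The last element of post-order is the root; it splits in-order into left and right subtrees.
Root T: left subtree has 12 nodes {E, Q, K, A, M, R, W, D, F, J, S, X}, right has 0 { }.
  Root X: left subtree has 11 nodes {E, Q, K, A, M, R, W, D, F, J, S}, right has 0 { }.
    Root M: left subtree has 4 nodes {E, Q, K, A}, right has 6 {R, W, D, F, J, S}.
      Root E: left subtree has 0 nodes { }, right has 3 {Q, K, A}.
        Root A: left subtree has 2 nodes {Q, K}, right has 0 { }.
          Root Q: left subtree has 0 nodes { }, right has 1 {K}.
      Root W: left subtree has 1 node {R}, right has 4 {D, F, J, S}.
        Root F: left subtree has 1 node {D}, right has 2 {J, S}.
          Root J: left subtree has 0 nodes { }, right has 1 {S}.

T X M E A Q K W R F D J S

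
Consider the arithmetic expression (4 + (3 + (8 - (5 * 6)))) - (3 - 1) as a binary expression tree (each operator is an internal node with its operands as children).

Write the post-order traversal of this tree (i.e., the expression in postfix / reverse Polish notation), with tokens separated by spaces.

Post-order on an expression tree gives postfix notation: for each operator, emit left operand, right operand, then the operator.

4 3 8 5 6 * - + + 3 1 - -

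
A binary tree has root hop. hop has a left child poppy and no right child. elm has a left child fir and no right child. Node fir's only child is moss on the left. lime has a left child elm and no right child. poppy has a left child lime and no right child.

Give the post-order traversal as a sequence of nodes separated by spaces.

Post-order visits the left subtree, then the right subtree, then the node.
At hop: go left to poppy.
  At poppy: go left to lime.
    At lime: go left to elm.
      At elm: go left to fir.
        At fir: go left to moss.
          moss is a leaf — visit moss.
        At fir: no right child.
        Visit fir.
      At elm: no right child.
      Visit elm.
    At lime: no right child.
    Visit lime.
  At poppy: no right child.
  Visit poppy.
At hop: no right child.
Visit hop.

moss fir elm lime poppy hop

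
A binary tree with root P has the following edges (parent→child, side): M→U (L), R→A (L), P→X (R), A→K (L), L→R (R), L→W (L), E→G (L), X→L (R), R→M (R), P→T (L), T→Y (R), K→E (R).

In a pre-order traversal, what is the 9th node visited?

K

Pre-order visits the node, then its left subtree, then its right subtree.
Visit P.
At P: go left to T.
  Visit T.
  At T: no left child.
  At T: go right to Y.
    Y is a leaf — visit Y.
At P: go right to X.
  Visit X.
  At X: no left child.
  At X: go right to L.
    Visit L.
    At L: go left to W.
      W is a leaf — visit W.
    At L: go right to R.
      Visit R.
      At R: go left to A.
        Visit A.
        At A: go left to K.
          Visit K.
          At K: no left child.
          At K: go right to E.
            Visit E.
            At E: go left to G.
              G is a leaf — visit G.
            At E: no right child.
        At A: no right child.
      At R: go right to M.
        Visit M.
        At M: go left to U.
          U is a leaf — visit U.
        At M: no right child.
Full pre-order sequence: P, T, Y, X, L, W, R, A, K, E, G, M, U.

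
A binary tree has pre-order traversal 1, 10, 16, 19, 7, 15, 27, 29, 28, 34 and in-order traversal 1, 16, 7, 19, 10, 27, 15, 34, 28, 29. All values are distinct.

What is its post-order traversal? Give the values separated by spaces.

The first element of pre-order is the root; it splits in-order into left and right subtrees.
Root 1: left subtree has 0 nodes { }, right has 9 {16, 7, 19, 10, 27, 15, 34, 28, 29}.
  Root 10: left subtree has 3 nodes {16, 7, 19}, right has 5 {27, 15, 34, 28, 29}.
    Root 16: left subtree has 0 nodes { }, right has 2 {7, 19}.
      Root 19: left subtree has 1 node {7}, right has 0 { }.
    Root 15: left subtree has 1 node {27}, right has 3 {34, 28, 29}.
      Root 29: left subtree has 2 nodes {34, 28}, right has 0 { }.
        Root 28: left subtree has 1 node {34}, right has 0 { }.

7 19 16 27 34 28 29 15 10 1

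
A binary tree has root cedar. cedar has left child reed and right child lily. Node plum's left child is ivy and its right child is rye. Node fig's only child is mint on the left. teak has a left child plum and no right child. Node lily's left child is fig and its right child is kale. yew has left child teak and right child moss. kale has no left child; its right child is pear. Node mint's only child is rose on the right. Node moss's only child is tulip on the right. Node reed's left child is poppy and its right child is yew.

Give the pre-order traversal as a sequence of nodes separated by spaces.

cedar reed poppy yew teak plum ivy rye moss tulip lily fig mint rose kale pear

Pre-order visits the node, then its left subtree, then its right subtree.
Visit cedar.
At cedar: go left to reed.
  Visit reed.
  At reed: go left to poppy.
    poppy is a leaf — visit poppy.
  At reed: go right to yew.
    Visit yew.
    At yew: go left to teak.
      Visit teak.
      At teak: go left to plum.
        Visit plum.
        At plum: go left to ivy.
          ivy is a leaf — visit ivy.
        At plum: go right to rye.
          rye is a leaf — visit rye.
      At teak: no right child.
    At yew: go right to moss.
      Visit moss.
      At moss: no left child.
      At moss: go right to tulip.
        tulip is a leaf — visit tulip.
At cedar: go right to lily.
  Visit lily.
  At lily: go left to fig.
    Visit fig.
    At fig: go left to mint.
      Visit mint.
      At mint: no left child.
      At mint: go right to rose.
        rose is a leaf — visit rose.
    At fig: no right child.
  At lily: go right to kale.
    Visit kale.
    At kale: no left child.
    At kale: go right to pear.
      pear is a leaf — visit pear.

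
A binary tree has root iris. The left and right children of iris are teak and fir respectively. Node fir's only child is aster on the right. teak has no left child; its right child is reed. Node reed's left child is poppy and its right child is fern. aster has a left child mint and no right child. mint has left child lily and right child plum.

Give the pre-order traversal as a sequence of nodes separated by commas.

Pre-order visits the node, then its left subtree, then its right subtree.
Visit iris.
At iris: go left to teak.
  Visit teak.
  At teak: no left child.
  At teak: go right to reed.
    Visit reed.
    At reed: go left to poppy.
      poppy is a leaf — visit poppy.
    At reed: go right to fern.
      fern is a leaf — visit fern.
At iris: go right to fir.
  Visit fir.
  At fir: no left child.
  At fir: go right to aster.
    Visit aster.
    At aster: go left to mint.
      Visit mint.
      At mint: go left to lily.
        lily is a leaf — visit lily.
      At mint: go right to plum.
        plum is a leaf — visit plum.
    At aster: no right child.

iris, teak, reed, poppy, fern, fir, aster, mint, lily, plum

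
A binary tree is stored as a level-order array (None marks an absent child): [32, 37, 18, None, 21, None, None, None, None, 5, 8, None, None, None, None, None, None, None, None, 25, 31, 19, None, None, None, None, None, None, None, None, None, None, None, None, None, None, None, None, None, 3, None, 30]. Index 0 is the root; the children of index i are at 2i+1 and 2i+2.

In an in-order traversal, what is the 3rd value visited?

In-order visits the left subtree, then the node, then the right subtree.
At 32: go left to 37.
  At 37: no left child.
  Visit 37.
  At 37: go right to 21.
    At 21: go left to 5.
      At 5: go left to 25.
        At 25: go left to 3.
          3 is a leaf — visit 3.
        Visit 25.
        At 25: no right child.
      Visit 5.
      At 5: go right to 31.
        At 31: go left to 30.
          30 is a leaf — visit 30.
        Visit 31.
        At 31: no right child.
    Visit 21.
    At 21: go right to 8.
      At 8: go left to 19.
        19 is a leaf — visit 19.
      Visit 8.
      At 8: no right child.
Visit 32.
At 32: go right to 18.
  18 is a leaf — visit 18.
Full in-order sequence: 37, 3, 25, 5, 30, 31, 21, 19, 8, 32, 18.

25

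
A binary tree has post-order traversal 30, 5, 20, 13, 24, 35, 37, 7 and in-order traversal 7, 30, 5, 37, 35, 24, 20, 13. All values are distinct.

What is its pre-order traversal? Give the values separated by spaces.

7 37 5 30 35 24 13 20

The last element of post-order is the root; it splits in-order into left and right subtrees.
Root 7: left subtree has 0 nodes { }, right has 7 {30, 5, 37, 35, 24, 20, 13}.
  Root 37: left subtree has 2 nodes {30, 5}, right has 4 {35, 24, 20, 13}.
    Root 5: left subtree has 1 node {30}, right has 0 { }.
    Root 35: left subtree has 0 nodes { }, right has 3 {24, 20, 13}.
      Root 24: left subtree has 0 nodes { }, right has 2 {20, 13}.
        Root 13: left subtree has 1 node {20}, right has 0 { }.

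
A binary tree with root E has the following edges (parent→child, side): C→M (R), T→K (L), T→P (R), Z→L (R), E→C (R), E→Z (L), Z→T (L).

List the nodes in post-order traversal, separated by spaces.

K P T L Z M C E

Post-order visits the left subtree, then the right subtree, then the node.
At E: go left to Z.
  At Z: go left to T.
    At T: go left to K.
      K is a leaf — visit K.
    At T: go right to P.
      P is a leaf — visit P.
    Visit T.
  At Z: go right to L.
    L is a leaf — visit L.
  Visit Z.
At E: go right to C.
  At C: no left child.
  At C: go right to M.
    M is a leaf — visit M.
  Visit C.
Visit E.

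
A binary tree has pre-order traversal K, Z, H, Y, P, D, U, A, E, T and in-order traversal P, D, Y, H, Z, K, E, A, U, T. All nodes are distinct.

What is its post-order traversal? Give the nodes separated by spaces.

The first element of pre-order is the root; it splits in-order into left and right subtrees.
Root K: left subtree has 5 nodes {P, D, Y, H, Z}, right has 4 {E, A, U, T}.
  Root Z: left subtree has 4 nodes {P, D, Y, H}, right has 0 { }.
    Root H: left subtree has 3 nodes {P, D, Y}, right has 0 { }.
      Root Y: left subtree has 2 nodes {P, D}, right has 0 { }.
        Root P: left subtree has 0 nodes { }, right has 1 {D}.
  Root U: left subtree has 2 nodes {E, A}, right has 1 {T}.
    Root A: left subtree has 1 node {E}, right has 0 { }.

D P Y H Z E A T U K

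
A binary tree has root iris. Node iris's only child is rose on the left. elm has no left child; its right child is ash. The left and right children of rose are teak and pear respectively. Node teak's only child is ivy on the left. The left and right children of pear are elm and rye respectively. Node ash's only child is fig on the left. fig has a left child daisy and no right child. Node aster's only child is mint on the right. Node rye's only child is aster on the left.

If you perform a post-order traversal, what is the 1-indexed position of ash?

Post-order visits the left subtree, then the right subtree, then the node.
At iris: go left to rose.
  At rose: go left to teak.
    At teak: go left to ivy.
      ivy is a leaf — visit ivy.
    At teak: no right child.
    Visit teak.
  At rose: go right to pear.
    At pear: go left to elm.
      At elm: no left child.
      At elm: go right to ash.
        At ash: go left to fig.
          At fig: go left to daisy.
            daisy is a leaf — visit daisy.
          At fig: no right child.
          Visit fig.
        At ash: no right child.
        Visit ash.
      Visit elm.
    At pear: go right to rye.
      At rye: go left to aster.
        At aster: no left child.
        At aster: go right to mint.
          mint is a leaf — visit mint.
        Visit aster.
      At rye: no right child.
      Visit rye.
    Visit pear.
  Visit rose.
At iris: no right child.
Visit iris.
Full post-order sequence: ivy, teak, daisy, fig, ash, elm, mint, aster, rye, pear, rose, iris.

5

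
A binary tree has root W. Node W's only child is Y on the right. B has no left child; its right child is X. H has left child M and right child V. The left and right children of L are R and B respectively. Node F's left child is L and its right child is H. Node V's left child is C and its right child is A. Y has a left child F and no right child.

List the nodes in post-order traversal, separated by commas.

Post-order visits the left subtree, then the right subtree, then the node.
At W: no left child.
At W: go right to Y.
  At Y: go left to F.
    At F: go left to L.
      At L: go left to R.
        R is a leaf — visit R.
      At L: go right to B.
        At B: no left child.
        At B: go right to X.
          X is a leaf — visit X.
        Visit B.
      Visit L.
    At F: go right to H.
      At H: go left to M.
        M is a leaf — visit M.
      At H: go right to V.
        At V: go left to C.
          C is a leaf — visit C.
        At V: go right to A.
          A is a leaf — visit A.
        Visit V.
      Visit H.
    Visit F.
  At Y: no right child.
  Visit Y.
Visit W.

R, X, B, L, M, C, A, V, H, F, Y, W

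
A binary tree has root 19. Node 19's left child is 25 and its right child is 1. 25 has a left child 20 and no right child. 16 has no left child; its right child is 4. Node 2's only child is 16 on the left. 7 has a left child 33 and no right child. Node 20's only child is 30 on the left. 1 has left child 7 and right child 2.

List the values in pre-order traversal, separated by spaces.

Pre-order visits the node, then its left subtree, then its right subtree.
Visit 19.
At 19: go left to 25.
  Visit 25.
  At 25: go left to 20.
    Visit 20.
    At 20: go left to 30.
      30 is a leaf — visit 30.
    At 20: no right child.
  At 25: no right child.
At 19: go right to 1.
  Visit 1.
  At 1: go left to 7.
    Visit 7.
    At 7: go left to 33.
      33 is a leaf — visit 33.
    At 7: no right child.
  At 1: go right to 2.
    Visit 2.
    At 2: go left to 16.
      Visit 16.
      At 16: no left child.
      At 16: go right to 4.
        4 is a leaf — visit 4.
    At 2: no right child.

19 25 20 30 1 7 33 2 16 4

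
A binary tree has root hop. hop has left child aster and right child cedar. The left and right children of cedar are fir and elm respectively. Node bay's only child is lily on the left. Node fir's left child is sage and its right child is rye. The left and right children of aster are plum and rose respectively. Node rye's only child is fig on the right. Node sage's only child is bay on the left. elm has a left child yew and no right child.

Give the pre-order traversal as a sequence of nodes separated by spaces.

hop aster plum rose cedar fir sage bay lily rye fig elm yew

Pre-order visits the node, then its left subtree, then its right subtree.
Visit hop.
At hop: go left to aster.
  Visit aster.
  At aster: go left to plum.
    plum is a leaf — visit plum.
  At aster: go right to rose.
    rose is a leaf — visit rose.
At hop: go right to cedar.
  Visit cedar.
  At cedar: go left to fir.
    Visit fir.
    At fir: go left to sage.
      Visit sage.
      At sage: go left to bay.
        Visit bay.
        At bay: go left to lily.
          lily is a leaf — visit lily.
        At bay: no right child.
      At sage: no right child.
    At fir: go right to rye.
      Visit rye.
      At rye: no left child.
      At rye: go right to fig.
        fig is a leaf — visit fig.
  At cedar: go right to elm.
    Visit elm.
    At elm: go left to yew.
      yew is a leaf — visit yew.
    At elm: no right child.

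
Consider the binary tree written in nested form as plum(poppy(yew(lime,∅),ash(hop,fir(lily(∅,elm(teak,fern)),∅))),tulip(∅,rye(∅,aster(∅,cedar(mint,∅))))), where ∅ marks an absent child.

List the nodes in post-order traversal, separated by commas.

lime, yew, hop, teak, fern, elm, lily, fir, ash, poppy, mint, cedar, aster, rye, tulip, plum

Post-order visits the left subtree, then the right subtree, then the node.
At plum: go left to poppy.
  At poppy: go left to yew.
    At yew: go left to lime.
      lime is a leaf — visit lime.
    At yew: no right child.
    Visit yew.
  At poppy: go right to ash.
    At ash: go left to hop.
      hop is a leaf — visit hop.
    At ash: go right to fir.
      At fir: go left to lily.
        At lily: no left child.
        At lily: go right to elm.
          At elm: go left to teak.
            teak is a leaf — visit teak.
          At elm: go right to fern.
            fern is a leaf — visit fern.
          Visit elm.
        Visit lily.
      At fir: no right child.
      Visit fir.
    Visit ash.
  Visit poppy.
At plum: go right to tulip.
  At tulip: no left child.
  At tulip: go right to rye.
    At rye: no left child.
    At rye: go right to aster.
      At aster: no left child.
      At aster: go right to cedar.
        At cedar: go left to mint.
          mint is a leaf — visit mint.
        At cedar: no right child.
        Visit cedar.
      Visit aster.
    Visit rye.
  Visit tulip.
Visit plum.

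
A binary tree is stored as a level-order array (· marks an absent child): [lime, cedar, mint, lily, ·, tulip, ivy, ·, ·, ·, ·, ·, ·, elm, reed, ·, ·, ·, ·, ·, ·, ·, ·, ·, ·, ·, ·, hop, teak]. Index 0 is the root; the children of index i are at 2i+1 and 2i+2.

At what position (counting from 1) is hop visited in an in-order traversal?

6

In-order visits the left subtree, then the node, then the right subtree.
At lime: go left to cedar.
  At cedar: go left to lily.
    lily is a leaf — visit lily.
  Visit cedar.
  At cedar: no right child.
Visit lime.
At lime: go right to mint.
  At mint: go left to tulip.
    tulip is a leaf — visit tulip.
  Visit mint.
  At mint: go right to ivy.
    At ivy: go left to elm.
      At elm: go left to hop.
        hop is a leaf — visit hop.
      Visit elm.
      At elm: go right to teak.
        teak is a leaf — visit teak.
    Visit ivy.
    At ivy: go right to reed.
      reed is a leaf — visit reed.
Full in-order sequence: lily, cedar, lime, tulip, mint, hop, elm, teak, ivy, reed.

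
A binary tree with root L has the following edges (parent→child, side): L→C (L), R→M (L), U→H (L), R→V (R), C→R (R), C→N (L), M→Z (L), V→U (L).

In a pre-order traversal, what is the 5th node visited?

M

Pre-order visits the node, then its left subtree, then its right subtree.
Visit L.
At L: go left to C.
  Visit C.
  At C: go left to N.
    N is a leaf — visit N.
  At C: go right to R.
    Visit R.
    At R: go left to M.
      Visit M.
      At M: go left to Z.
        Z is a leaf — visit Z.
      At M: no right child.
    At R: go right to V.
      Visit V.
      At V: go left to U.
        Visit U.
        At U: go left to H.
          H is a leaf — visit H.
        At U: no right child.
      At V: no right child.
At L: no right child.
Full pre-order sequence: L, C, N, R, M, Z, V, U, H.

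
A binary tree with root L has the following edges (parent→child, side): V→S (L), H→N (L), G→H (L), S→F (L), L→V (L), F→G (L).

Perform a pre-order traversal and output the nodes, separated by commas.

L, V, S, F, G, H, N

Pre-order visits the node, then its left subtree, then its right subtree.
Visit L.
At L: go left to V.
  Visit V.
  At V: go left to S.
    Visit S.
    At S: go left to F.
      Visit F.
      At F: go left to G.
        Visit G.
        At G: go left to H.
          Visit H.
          At H: go left to N.
            N is a leaf — visit N.
          At H: no right child.
        At G: no right child.
      At F: no right child.
    At S: no right child.
  At V: no right child.
At L: no right child.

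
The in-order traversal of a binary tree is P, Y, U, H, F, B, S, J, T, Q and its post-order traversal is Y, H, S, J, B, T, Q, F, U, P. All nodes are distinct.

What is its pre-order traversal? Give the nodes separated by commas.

The last element of post-order is the root; it splits in-order into left and right subtrees.
Root P: left subtree has 0 nodes { }, right has 9 {Y, U, H, F, B, S, J, T, Q}.
  Root U: left subtree has 1 node {Y}, right has 7 {H, F, B, S, J, T, Q}.
    Root F: left subtree has 1 node {H}, right has 5 {B, S, J, T, Q}.
      Root Q: left subtree has 4 nodes {B, S, J, T}, right has 0 { }.
        Root T: left subtree has 3 nodes {B, S, J}, right has 0 { }.
          Root B: left subtree has 0 nodes { }, right has 2 {S, J}.
            Root J: left subtree has 1 node {S}, right has 0 { }.

P, U, Y, F, H, Q, T, B, J, S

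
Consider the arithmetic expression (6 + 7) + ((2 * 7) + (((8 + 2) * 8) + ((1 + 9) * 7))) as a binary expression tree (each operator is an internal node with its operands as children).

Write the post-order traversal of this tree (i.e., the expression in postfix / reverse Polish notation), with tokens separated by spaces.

6 7 + 2 7 * 8 2 + 8 * 1 9 + 7 * + + +

Post-order on an expression tree gives postfix notation: for each operator, emit left operand, right operand, then the operator.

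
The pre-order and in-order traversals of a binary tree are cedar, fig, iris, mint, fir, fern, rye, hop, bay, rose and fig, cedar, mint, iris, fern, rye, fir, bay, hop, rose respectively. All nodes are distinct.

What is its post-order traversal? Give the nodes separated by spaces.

fig mint rye fern bay rose hop fir iris cedar

The first element of pre-order is the root; it splits in-order into left and right subtrees.
Root cedar: left subtree has 1 node {fig}, right has 8 {mint, iris, fern, rye, fir, bay, hop, rose}.
  Root iris: left subtree has 1 node {mint}, right has 6 {fern, rye, fir, bay, hop, rose}.
    Root fir: left subtree has 2 nodes {fern, rye}, right has 3 {bay, hop, rose}.
      Root fern: left subtree has 0 nodes { }, right has 1 {rye}.
      Root hop: left subtree has 1 node {bay}, right has 1 {rose}.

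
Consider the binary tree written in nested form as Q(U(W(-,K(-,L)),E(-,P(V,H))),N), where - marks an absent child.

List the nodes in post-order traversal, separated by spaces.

Post-order visits the left subtree, then the right subtree, then the node.
At Q: go left to U.
  At U: go left to W.
    At W: no left child.
    At W: go right to K.
      At K: no left child.
      At K: go right to L.
        L is a leaf — visit L.
      Visit K.
    Visit W.
  At U: go right to E.
    At E: no left child.
    At E: go right to P.
      At P: go left to V.
        V is a leaf — visit V.
      At P: go right to H.
        H is a leaf — visit H.
      Visit P.
    Visit E.
  Visit U.
At Q: go right to N.
  N is a leaf — visit N.
Visit Q.

L K W V H P E U N Q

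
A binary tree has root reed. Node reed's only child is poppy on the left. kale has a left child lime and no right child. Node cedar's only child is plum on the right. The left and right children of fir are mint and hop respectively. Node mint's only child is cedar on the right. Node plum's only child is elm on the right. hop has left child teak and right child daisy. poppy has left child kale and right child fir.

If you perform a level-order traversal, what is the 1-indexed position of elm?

Level-order visits nodes level by level from the root, left to right within each level.
Level 0: reed
Level 1: poppy
Level 2: kale, fir
Level 3: lime, mint, hop
Level 4: cedar, teak, daisy
Level 5: plum
Level 6: elm
Full level-order sequence: reed, poppy, kale, fir, lime, mint, hop, cedar, teak, daisy, plum, elm.

12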